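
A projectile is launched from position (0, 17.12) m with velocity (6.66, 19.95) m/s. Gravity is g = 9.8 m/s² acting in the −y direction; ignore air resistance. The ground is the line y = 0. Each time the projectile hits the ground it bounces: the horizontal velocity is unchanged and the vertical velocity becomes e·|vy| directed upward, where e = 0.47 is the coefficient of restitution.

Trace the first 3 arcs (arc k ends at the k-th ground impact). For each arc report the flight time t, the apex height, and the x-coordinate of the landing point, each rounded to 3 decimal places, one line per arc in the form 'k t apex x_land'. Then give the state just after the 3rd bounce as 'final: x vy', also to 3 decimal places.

1 4.799 37.426 31.964
2 2.598 8.267 49.266
3 1.221 1.826 57.398
final: 57.398 2.812

Arc 1: start y=17.120, vy=19.950 → t=4.799, apex=37.426, x_land=31.964, impact vy=-27.084
  bounce: vy ← 0.47·27.084 = 12.730
Arc 2: start y=0.000, vy=12.730 → t=2.598, apex=8.267, x_land=49.266, impact vy=-12.730
  bounce: vy ← 0.47·12.730 = 5.983
Arc 3: start y=0.000, vy=5.983 → t=1.221, apex=1.826, x_land=57.398, impact vy=-5.983
  bounce: vy ← 0.47·5.983 = 2.812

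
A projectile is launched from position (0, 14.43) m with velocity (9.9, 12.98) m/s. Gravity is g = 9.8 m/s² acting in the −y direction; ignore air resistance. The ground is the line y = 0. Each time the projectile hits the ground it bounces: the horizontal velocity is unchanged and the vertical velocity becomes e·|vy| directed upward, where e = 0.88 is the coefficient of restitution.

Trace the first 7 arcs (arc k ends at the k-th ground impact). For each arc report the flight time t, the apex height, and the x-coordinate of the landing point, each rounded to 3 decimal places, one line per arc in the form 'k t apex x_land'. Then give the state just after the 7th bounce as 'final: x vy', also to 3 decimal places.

1 3.492 23.026 34.573
2 3.815 17.831 72.344
3 3.357 13.809 105.583
4 2.955 10.693 134.833
5 2.600 8.281 160.572
6 2.288 6.413 183.224
7 2.013 4.966 203.157
final: 203.157 8.682

Arc 1: start y=14.430, vy=12.980 → t=3.492, apex=23.026, x_land=34.573, impact vy=-21.244
  bounce: vy ← 0.88·21.244 = 18.695
Arc 2: start y=0.000, vy=18.695 → t=3.815, apex=17.831, x_land=72.344, impact vy=-18.695
  bounce: vy ← 0.88·18.695 = 16.451
Arc 3: start y=0.000, vy=16.451 → t=3.357, apex=13.809, x_land=105.583, impact vy=-16.451
  bounce: vy ← 0.88·16.451 = 14.477
Arc 4: start y=0.000, vy=14.477 → t=2.955, apex=10.693, x_land=134.833, impact vy=-14.477
  bounce: vy ← 0.88·14.477 = 12.740
Arc 5: start y=0.000, vy=12.740 → t=2.600, apex=8.281, x_land=160.572, impact vy=-12.740
  bounce: vy ← 0.88·12.740 = 11.211
Arc 6: start y=0.000, vy=11.211 → t=2.288, apex=6.413, x_land=183.224, impact vy=-11.211
  bounce: vy ← 0.88·11.211 = 9.866
Arc 7: start y=0.000, vy=9.866 → t=2.013, apex=4.966, x_land=203.157, impact vy=-9.866
  bounce: vy ← 0.88·9.866 = 8.682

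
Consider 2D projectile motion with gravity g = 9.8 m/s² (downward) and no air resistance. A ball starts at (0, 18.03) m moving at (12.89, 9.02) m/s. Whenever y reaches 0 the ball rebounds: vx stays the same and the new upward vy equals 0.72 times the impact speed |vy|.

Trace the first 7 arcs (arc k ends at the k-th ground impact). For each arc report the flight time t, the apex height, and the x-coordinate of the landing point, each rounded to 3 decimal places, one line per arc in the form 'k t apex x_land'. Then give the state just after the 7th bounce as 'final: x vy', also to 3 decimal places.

Arc 1: start y=18.030, vy=9.020 → t=3.048, apex=22.181, x_land=39.289, impact vy=-20.851
  bounce: vy ← 0.72·20.851 = 15.012
Arc 2: start y=0.000, vy=15.012 → t=3.064, apex=11.499, x_land=78.781, impact vy=-15.012
  bounce: vy ← 0.72·15.012 = 10.809
Arc 3: start y=0.000, vy=10.809 → t=2.206, apex=5.961, x_land=107.215, impact vy=-10.809
  bounce: vy ← 0.72·10.809 = 7.782
Arc 4: start y=0.000, vy=7.782 → t=1.588, apex=3.090, x_land=127.688, impact vy=-7.782
  bounce: vy ← 0.72·7.782 = 5.603
Arc 5: start y=0.000, vy=5.603 → t=1.144, apex=1.602, x_land=142.428, impact vy=-5.603
  bounce: vy ← 0.72·5.603 = 4.034
Arc 6: start y=0.000, vy=4.034 → t=0.823, apex=0.830, x_land=153.041, impact vy=-4.034
  bounce: vy ← 0.72·4.034 = 2.905
Arc 7: start y=0.000, vy=2.905 → t=0.593, apex=0.430, x_land=160.682, impact vy=-2.905
  bounce: vy ← 0.72·2.905 = 2.091

1 3.048 22.181 39.289
2 3.064 11.499 78.781
3 2.206 5.961 107.215
4 1.588 3.090 127.688
5 1.144 1.602 142.428
6 0.823 0.830 153.041
7 0.593 0.430 160.682
final: 160.682 2.091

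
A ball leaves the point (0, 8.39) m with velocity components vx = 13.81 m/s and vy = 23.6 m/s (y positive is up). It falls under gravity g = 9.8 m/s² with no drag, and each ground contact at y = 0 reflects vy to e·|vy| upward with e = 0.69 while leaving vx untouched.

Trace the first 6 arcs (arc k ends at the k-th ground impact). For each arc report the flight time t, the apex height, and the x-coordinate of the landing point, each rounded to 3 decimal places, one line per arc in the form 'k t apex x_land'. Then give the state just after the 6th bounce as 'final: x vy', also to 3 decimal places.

1 5.149 36.806 71.106
2 3.782 17.523 123.338
3 2.610 8.343 159.378
4 1.801 3.972 184.246
5 1.242 1.891 201.404
6 0.857 0.900 213.244
final: 213.244 2.899

Arc 1: start y=8.390, vy=23.600 → t=5.149, apex=36.806, x_land=71.106, impact vy=-26.859
  bounce: vy ← 0.69·26.859 = 18.533
Arc 2: start y=0.000, vy=18.533 → t=3.782, apex=17.523, x_land=123.338, impact vy=-18.533
  bounce: vy ← 0.69·18.533 = 12.788
Arc 3: start y=0.000, vy=12.788 → t=2.610, apex=8.343, x_land=159.378, impact vy=-12.788
  bounce: vy ← 0.69·12.788 = 8.823
Arc 4: start y=0.000, vy=8.823 → t=1.801, apex=3.972, x_land=184.246, impact vy=-8.823
  bounce: vy ← 0.69·8.823 = 6.088
Arc 5: start y=0.000, vy=6.088 → t=1.242, apex=1.891, x_land=201.404, impact vy=-6.088
  bounce: vy ← 0.69·6.088 = 4.201
Arc 6: start y=0.000, vy=4.201 → t=0.857, apex=0.900, x_land=213.244, impact vy=-4.201
  bounce: vy ← 0.69·4.201 = 2.899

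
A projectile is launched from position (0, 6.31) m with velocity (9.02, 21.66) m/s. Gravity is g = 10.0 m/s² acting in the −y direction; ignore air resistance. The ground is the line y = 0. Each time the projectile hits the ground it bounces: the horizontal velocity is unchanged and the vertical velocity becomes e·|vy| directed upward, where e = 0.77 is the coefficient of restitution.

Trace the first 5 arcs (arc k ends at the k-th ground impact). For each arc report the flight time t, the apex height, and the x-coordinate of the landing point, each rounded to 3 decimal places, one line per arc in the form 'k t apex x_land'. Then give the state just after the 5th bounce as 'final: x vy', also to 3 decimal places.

Arc 1: start y=6.310, vy=21.660 → t=4.606, apex=29.768, x_land=41.546, impact vy=-24.400
  bounce: vy ← 0.77·24.400 = 18.788
Arc 2: start y=0.000, vy=18.788 → t=3.758, apex=17.649, x_land=75.439, impact vy=-18.788
  bounce: vy ← 0.77·18.788 = 14.467
Arc 3: start y=0.000, vy=14.467 → t=2.893, apex=10.464, x_land=101.537, impact vy=-14.467
  bounce: vy ← 0.77·14.467 = 11.139
Arc 4: start y=0.000, vy=11.139 → t=2.228, apex=6.204, x_land=121.633, impact vy=-11.139
  bounce: vy ← 0.77·11.139 = 8.577
Arc 5: start y=0.000, vy=8.577 → t=1.715, apex=3.679, x_land=137.106, impact vy=-8.577
  bounce: vy ← 0.77·8.577 = 6.605

1 4.606 29.768 41.546
2 3.758 17.649 75.439
3 2.893 10.464 101.537
4 2.228 6.204 121.633
5 1.715 3.679 137.106
final: 137.106 6.605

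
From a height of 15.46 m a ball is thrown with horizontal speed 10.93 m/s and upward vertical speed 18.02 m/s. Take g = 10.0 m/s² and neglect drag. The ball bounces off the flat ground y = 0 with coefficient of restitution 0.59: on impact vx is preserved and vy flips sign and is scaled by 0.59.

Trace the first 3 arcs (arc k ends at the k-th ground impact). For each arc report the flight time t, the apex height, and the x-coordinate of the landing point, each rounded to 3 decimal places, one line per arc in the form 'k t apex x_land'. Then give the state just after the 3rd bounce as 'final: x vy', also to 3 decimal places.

1 4.320 31.696 47.215
2 2.971 11.033 79.688
3 1.753 3.841 98.847
final: 98.847 5.171

Arc 1: start y=15.460, vy=18.020 → t=4.320, apex=31.696, x_land=47.215, impact vy=-25.178
  bounce: vy ← 0.59·25.178 = 14.855
Arc 2: start y=0.000, vy=14.855 → t=2.971, apex=11.033, x_land=79.688, impact vy=-14.855
  bounce: vy ← 0.59·14.855 = 8.764
Arc 3: start y=0.000, vy=8.764 → t=1.753, apex=3.841, x_land=98.847, impact vy=-8.764
  bounce: vy ← 0.59·8.764 = 5.171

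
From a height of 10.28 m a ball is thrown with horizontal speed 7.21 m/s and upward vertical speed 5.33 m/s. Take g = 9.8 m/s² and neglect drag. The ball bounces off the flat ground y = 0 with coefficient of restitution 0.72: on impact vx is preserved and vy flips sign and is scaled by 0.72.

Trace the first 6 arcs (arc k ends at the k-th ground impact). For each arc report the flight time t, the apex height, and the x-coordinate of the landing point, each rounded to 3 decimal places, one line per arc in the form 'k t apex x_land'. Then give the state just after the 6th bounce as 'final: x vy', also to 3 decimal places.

1 2.091 11.729 15.077
2 2.228 6.081 31.140
3 1.604 3.152 42.706
4 1.155 1.634 51.033
5 0.832 0.847 57.029
6 0.599 0.439 61.345
final: 61.345 2.112

Arc 1: start y=10.280, vy=5.330 → t=2.091, apex=11.729, x_land=15.077, impact vy=-15.162
  bounce: vy ← 0.72·15.162 = 10.917
Arc 2: start y=0.000, vy=10.917 → t=2.228, apex=6.081, x_land=31.140, impact vy=-10.917
  bounce: vy ← 0.72·10.917 = 7.860
Arc 3: start y=0.000, vy=7.860 → t=1.604, apex=3.152, x_land=42.706, impact vy=-7.860
  bounce: vy ← 0.72·7.860 = 5.659
Arc 4: start y=0.000, vy=5.659 → t=1.155, apex=1.634, x_land=51.033, impact vy=-5.659
  bounce: vy ← 0.72·5.659 = 4.075
Arc 5: start y=0.000, vy=4.075 → t=0.832, apex=0.847, x_land=57.029, impact vy=-4.075
  bounce: vy ← 0.72·4.075 = 2.934
Arc 6: start y=0.000, vy=2.934 → t=0.599, apex=0.439, x_land=61.345, impact vy=-2.934
  bounce: vy ← 0.72·2.934 = 2.112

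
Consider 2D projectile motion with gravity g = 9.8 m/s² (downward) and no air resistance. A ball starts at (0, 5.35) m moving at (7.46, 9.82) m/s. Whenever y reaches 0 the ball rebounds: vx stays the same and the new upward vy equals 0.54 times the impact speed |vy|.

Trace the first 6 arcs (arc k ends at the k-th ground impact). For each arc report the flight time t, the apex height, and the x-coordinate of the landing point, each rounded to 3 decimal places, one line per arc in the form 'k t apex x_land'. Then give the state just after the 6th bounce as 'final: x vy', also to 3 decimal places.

Arc 1: start y=5.350, vy=9.820 → t=2.450, apex=10.270, x_land=18.275, impact vy=-14.188
  bounce: vy ← 0.54·14.188 = 7.661
Arc 2: start y=0.000, vy=7.661 → t=1.564, apex=2.995, x_land=29.939, impact vy=-7.661
  bounce: vy ← 0.54·7.661 = 4.137
Arc 3: start y=0.000, vy=4.137 → t=0.844, apex=0.873, x_land=36.238, impact vy=-4.137
  bounce: vy ← 0.54·4.137 = 2.234
Arc 4: start y=0.000, vy=2.234 → t=0.456, apex=0.255, x_land=39.639, impact vy=-2.234
  bounce: vy ← 0.54·2.234 = 1.206
Arc 5: start y=0.000, vy=1.206 → t=0.246, apex=0.074, x_land=41.476, impact vy=-1.206
  bounce: vy ← 0.54·1.206 = 0.651
Arc 6: start y=0.000, vy=0.651 → t=0.133, apex=0.022, x_land=42.468, impact vy=-0.651
  bounce: vy ← 0.54·0.651 = 0.352

1 2.450 10.270 18.275
2 1.564 2.995 29.939
3 0.844 0.873 36.238
4 0.456 0.255 39.639
5 0.246 0.074 41.476
6 0.133 0.022 42.468
final: 42.468 0.352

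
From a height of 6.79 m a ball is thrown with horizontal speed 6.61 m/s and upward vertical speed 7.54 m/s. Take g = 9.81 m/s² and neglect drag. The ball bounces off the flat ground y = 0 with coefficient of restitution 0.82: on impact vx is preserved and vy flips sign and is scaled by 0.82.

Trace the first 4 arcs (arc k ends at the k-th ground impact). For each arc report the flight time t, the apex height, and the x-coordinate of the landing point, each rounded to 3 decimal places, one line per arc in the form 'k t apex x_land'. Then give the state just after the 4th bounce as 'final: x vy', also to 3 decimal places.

Arc 1: start y=6.790, vy=7.540 → t=2.174, apex=9.688, x_land=14.370, impact vy=-13.787
  bounce: vy ← 0.82·13.787 = 11.305
Arc 2: start y=0.000, vy=11.305 → t=2.305, apex=6.514, x_land=29.605, impact vy=-11.305
  bounce: vy ← 0.82·11.305 = 9.270
Arc 3: start y=0.000, vy=9.270 → t=1.890, apex=4.380, x_land=42.097, impact vy=-9.270
  bounce: vy ← 0.82·9.270 = 7.602
Arc 4: start y=0.000, vy=7.602 → t=1.550, apex=2.945, x_land=52.341, impact vy=-7.602
  bounce: vy ← 0.82·7.602 = 6.233

1 2.174 9.688 14.370
2 2.305 6.514 29.605
3 1.890 4.380 42.097
4 1.550 2.945 52.341
final: 52.341 6.233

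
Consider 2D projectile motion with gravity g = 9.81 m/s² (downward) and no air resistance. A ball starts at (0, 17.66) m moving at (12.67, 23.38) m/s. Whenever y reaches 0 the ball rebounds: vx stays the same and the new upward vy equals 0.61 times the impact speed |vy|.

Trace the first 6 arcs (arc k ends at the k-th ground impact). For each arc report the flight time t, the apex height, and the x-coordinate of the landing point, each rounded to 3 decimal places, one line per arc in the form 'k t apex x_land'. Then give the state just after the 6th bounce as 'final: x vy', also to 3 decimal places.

1 5.430 45.521 68.794
2 3.717 16.938 115.883
3 2.267 6.303 144.607
4 1.383 2.345 162.129
5 0.844 0.873 172.818
6 0.515 0.325 179.337
final: 179.337 1.540

Arc 1: start y=17.660, vy=23.380 → t=5.430, apex=45.521, x_land=68.794, impact vy=-29.885
  bounce: vy ← 0.61·29.885 = 18.230
Arc 2: start y=0.000, vy=18.230 → t=3.717, apex=16.938, x_land=115.883, impact vy=-18.230
  bounce: vy ← 0.61·18.230 = 11.120
Arc 3: start y=0.000, vy=11.120 → t=2.267, apex=6.303, x_land=144.607, impact vy=-11.120
  bounce: vy ← 0.61·11.120 = 6.783
Arc 4: start y=0.000, vy=6.783 → t=1.383, apex=2.345, x_land=162.129, impact vy=-6.783
  bounce: vy ← 0.61·6.783 = 4.138
Arc 5: start y=0.000, vy=4.138 → t=0.844, apex=0.873, x_land=172.818, impact vy=-4.138
  bounce: vy ← 0.61·4.138 = 2.524
Arc 6: start y=0.000, vy=2.524 → t=0.515, apex=0.325, x_land=179.337, impact vy=-2.524
  bounce: vy ← 0.61·2.524 = 1.540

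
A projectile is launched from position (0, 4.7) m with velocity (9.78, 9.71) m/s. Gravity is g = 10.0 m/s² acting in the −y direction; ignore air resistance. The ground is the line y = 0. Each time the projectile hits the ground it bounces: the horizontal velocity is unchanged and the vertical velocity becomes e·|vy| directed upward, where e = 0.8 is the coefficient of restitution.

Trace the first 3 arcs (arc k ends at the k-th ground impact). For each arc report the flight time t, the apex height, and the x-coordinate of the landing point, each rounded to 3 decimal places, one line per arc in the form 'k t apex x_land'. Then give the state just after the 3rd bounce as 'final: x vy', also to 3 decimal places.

Arc 1: start y=4.700, vy=9.710 → t=2.343, apex=9.414, x_land=22.916, impact vy=-13.722
  bounce: vy ← 0.8·13.722 = 10.977
Arc 2: start y=0.000, vy=10.977 → t=2.195, apex=6.025, x_land=44.388, impact vy=-10.977
  bounce: vy ← 0.8·10.977 = 8.782
Arc 3: start y=0.000, vy=8.782 → t=1.756, apex=3.856, x_land=61.565, impact vy=-8.782
  bounce: vy ← 0.8·8.782 = 7.025

1 2.343 9.414 22.916
2 2.195 6.025 44.388
3 1.756 3.856 61.565
final: 61.565 7.025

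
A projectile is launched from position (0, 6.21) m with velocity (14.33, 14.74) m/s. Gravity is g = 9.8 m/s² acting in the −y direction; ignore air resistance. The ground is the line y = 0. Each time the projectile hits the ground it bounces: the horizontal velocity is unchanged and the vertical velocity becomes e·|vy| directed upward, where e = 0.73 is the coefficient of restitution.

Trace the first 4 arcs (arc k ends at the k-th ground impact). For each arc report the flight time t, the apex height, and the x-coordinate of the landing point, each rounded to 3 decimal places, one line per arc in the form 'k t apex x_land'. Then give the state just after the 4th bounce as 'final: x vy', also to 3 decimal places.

1 3.383 17.295 48.476
2 2.743 9.217 87.782
3 2.002 4.911 116.476
4 1.462 2.617 137.422
final: 137.422 5.229

Arc 1: start y=6.210, vy=14.740 → t=3.383, apex=17.295, x_land=48.476, impact vy=-18.412
  bounce: vy ← 0.73·18.412 = 13.440
Arc 2: start y=0.000, vy=13.440 → t=2.743, apex=9.217, x_land=87.782, impact vy=-13.440
  bounce: vy ← 0.73·13.440 = 9.811
Arc 3: start y=0.000, vy=9.811 → t=2.002, apex=4.911, x_land=116.476, impact vy=-9.811
  bounce: vy ← 0.73·9.811 = 7.162
Arc 4: start y=0.000, vy=7.162 → t=1.462, apex=2.617, x_land=137.422, impact vy=-7.162
  bounce: vy ← 0.73·7.162 = 5.229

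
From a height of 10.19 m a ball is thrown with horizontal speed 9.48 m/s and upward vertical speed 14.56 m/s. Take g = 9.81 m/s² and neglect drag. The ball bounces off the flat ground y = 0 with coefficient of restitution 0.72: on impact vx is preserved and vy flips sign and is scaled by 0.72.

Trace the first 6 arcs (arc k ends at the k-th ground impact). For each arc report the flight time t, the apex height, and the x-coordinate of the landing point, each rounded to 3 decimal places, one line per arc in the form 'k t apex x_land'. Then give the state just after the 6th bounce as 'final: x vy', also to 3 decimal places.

Arc 1: start y=10.190, vy=14.560 → t=3.553, apex=20.995, x_land=33.683, impact vy=-20.296
  bounce: vy ← 0.72·20.296 = 14.613
Arc 2: start y=0.000, vy=14.613 → t=2.979, apex=10.884, x_land=61.926, impact vy=-14.613
  bounce: vy ← 0.72·14.613 = 10.521
Arc 3: start y=0.000, vy=10.521 → t=2.145, apex=5.642, x_land=82.261, impact vy=-10.521
  bounce: vy ← 0.72·10.521 = 7.575
Arc 4: start y=0.000, vy=7.575 → t=1.544, apex=2.925, x_land=96.902, impact vy=-7.575
  bounce: vy ← 0.72·7.575 = 5.454
Arc 5: start y=0.000, vy=5.454 → t=1.112, apex=1.516, x_land=107.444, impact vy=-5.454
  bounce: vy ← 0.72·5.454 = 3.927
Arc 6: start y=0.000, vy=3.927 → t=0.801, apex=0.786, x_land=115.034, impact vy=-3.927
  bounce: vy ← 0.72·3.927 = 2.827

1 3.553 20.995 33.683
2 2.979 10.884 61.926
3 2.145 5.642 82.261
4 1.544 2.925 96.902
5 1.112 1.516 107.444
6 0.801 0.786 115.034
final: 115.034 2.827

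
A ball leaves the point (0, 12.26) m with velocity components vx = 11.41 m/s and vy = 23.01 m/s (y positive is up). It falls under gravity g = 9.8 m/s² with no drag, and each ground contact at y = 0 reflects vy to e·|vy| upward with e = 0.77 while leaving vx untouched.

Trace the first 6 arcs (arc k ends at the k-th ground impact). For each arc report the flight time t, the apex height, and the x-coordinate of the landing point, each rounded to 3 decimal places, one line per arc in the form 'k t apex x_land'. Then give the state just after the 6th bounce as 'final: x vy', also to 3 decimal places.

Arc 1: start y=12.260, vy=23.010 → t=5.179, apex=39.273, x_land=59.093, impact vy=-27.744
  bounce: vy ← 0.77·27.744 = 21.363
Arc 2: start y=0.000, vy=21.363 → t=4.360, apex=23.285, x_land=108.839, impact vy=-21.363
  bounce: vy ← 0.77·21.363 = 16.450
Arc 3: start y=0.000, vy=16.450 → t=3.357, apex=13.806, x_land=147.143, impact vy=-16.450
  bounce: vy ← 0.77·16.450 = 12.666
Arc 4: start y=0.000, vy=12.666 → t=2.585, apex=8.185, x_land=176.637, impact vy=-12.666
  bounce: vy ← 0.77·12.666 = 9.753
Arc 5: start y=0.000, vy=9.753 → t=1.990, apex=4.853, x_land=199.348, impact vy=-9.753
  bounce: vy ← 0.77·9.753 = 7.510
Arc 6: start y=0.000, vy=7.510 → t=1.533, apex=2.877, x_land=216.835, impact vy=-7.510
  bounce: vy ← 0.77·7.510 = 5.783

1 5.179 39.273 59.093
2 4.360 23.285 108.839
3 3.357 13.806 147.143
4 2.585 8.185 176.637
5 1.990 4.853 199.348
6 1.533 2.877 216.835
final: 216.835 5.783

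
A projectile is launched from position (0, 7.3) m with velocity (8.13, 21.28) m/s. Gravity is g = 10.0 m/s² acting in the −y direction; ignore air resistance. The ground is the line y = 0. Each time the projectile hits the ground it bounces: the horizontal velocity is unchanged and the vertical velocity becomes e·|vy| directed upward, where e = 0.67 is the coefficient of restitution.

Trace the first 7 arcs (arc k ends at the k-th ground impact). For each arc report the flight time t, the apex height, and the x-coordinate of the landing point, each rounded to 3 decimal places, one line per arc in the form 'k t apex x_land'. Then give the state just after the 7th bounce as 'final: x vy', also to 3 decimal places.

Arc 1: start y=7.300, vy=21.280 → t=4.575, apex=29.942, x_land=37.196, impact vy=-24.471
  bounce: vy ← 0.67·24.471 = 16.396
Arc 2: start y=0.000, vy=16.396 → t=3.279, apex=13.441, x_land=63.855, impact vy=-16.396
  bounce: vy ← 0.67·16.396 = 10.985
Arc 3: start y=0.000, vy=10.985 → t=2.197, apex=6.034, x_land=81.717, impact vy=-10.985
  bounce: vy ← 0.67·10.985 = 7.360
Arc 4: start y=0.000, vy=7.360 → t=1.472, apex=2.708, x_land=93.684, impact vy=-7.360
  bounce: vy ← 0.67·7.360 = 4.931
Arc 5: start y=0.000, vy=4.931 → t=0.986, apex=1.216, x_land=101.702, impact vy=-4.931
  bounce: vy ← 0.67·4.931 = 3.304
Arc 6: start y=0.000, vy=3.304 → t=0.661, apex=0.546, x_land=107.075, impact vy=-3.304
  bounce: vy ← 0.67·3.304 = 2.214
Arc 7: start y=0.000, vy=2.214 → t=0.443, apex=0.245, x_land=110.674, impact vy=-2.214
  bounce: vy ← 0.67·2.214 = 1.483

1 4.575 29.942 37.196
2 3.279 13.441 63.855
3 2.197 6.034 81.717
4 1.472 2.708 93.684
5 0.986 1.216 101.702
6 0.661 0.546 107.075
7 0.443 0.245 110.674
final: 110.674 1.483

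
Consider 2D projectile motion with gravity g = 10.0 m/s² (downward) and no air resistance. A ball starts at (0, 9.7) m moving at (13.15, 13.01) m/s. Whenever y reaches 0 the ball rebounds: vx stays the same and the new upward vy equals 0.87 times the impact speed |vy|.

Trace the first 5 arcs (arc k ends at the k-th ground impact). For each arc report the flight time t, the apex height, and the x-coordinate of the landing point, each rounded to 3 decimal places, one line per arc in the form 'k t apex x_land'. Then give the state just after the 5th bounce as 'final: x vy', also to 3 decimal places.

1 3.207 18.163 42.171
2 3.316 13.748 85.781
3 2.885 10.406 123.722
4 2.510 7.876 156.730
5 2.184 5.961 185.447
final: 185.447 9.500

Arc 1: start y=9.700, vy=13.010 → t=3.207, apex=18.163, x_land=42.171, impact vy=-19.059
  bounce: vy ← 0.87·19.059 = 16.582
Arc 2: start y=0.000, vy=16.582 → t=3.316, apex=13.748, x_land=85.781, impact vy=-16.582
  bounce: vy ← 0.87·16.582 = 14.426
Arc 3: start y=0.000, vy=14.426 → t=2.885, apex=10.406, x_land=123.722, impact vy=-14.426
  bounce: vy ← 0.87·14.426 = 12.551
Arc 4: start y=0.000, vy=12.551 → t=2.510, apex=7.876, x_land=156.730, impact vy=-12.551
  bounce: vy ← 0.87·12.551 = 10.919
Arc 5: start y=0.000, vy=10.919 → t=2.184, apex=5.961, x_land=185.447, impact vy=-10.919
  bounce: vy ← 0.87·10.919 = 9.500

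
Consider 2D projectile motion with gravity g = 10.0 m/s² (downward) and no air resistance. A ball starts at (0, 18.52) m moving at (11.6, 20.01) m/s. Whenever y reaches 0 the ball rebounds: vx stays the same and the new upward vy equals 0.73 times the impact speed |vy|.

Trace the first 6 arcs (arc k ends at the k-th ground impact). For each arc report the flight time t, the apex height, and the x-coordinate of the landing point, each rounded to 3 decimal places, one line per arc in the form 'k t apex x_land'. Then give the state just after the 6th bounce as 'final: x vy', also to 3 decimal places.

Arc 1: start y=18.520, vy=20.010 → t=4.777, apex=38.540, x_land=55.417, impact vy=-27.763
  bounce: vy ← 0.73·27.763 = 20.267
Arc 2: start y=0.000, vy=20.267 → t=4.053, apex=20.538, x_land=102.437, impact vy=-20.267
  bounce: vy ← 0.73·20.267 = 14.795
Arc 3: start y=0.000, vy=14.795 → t=2.959, apex=10.945, x_land=136.761, impact vy=-14.795
  bounce: vy ← 0.73·14.795 = 10.800
Arc 4: start y=0.000, vy=10.800 → t=2.160, apex=5.832, x_land=161.818, impact vy=-10.800
  bounce: vy ← 0.73·10.800 = 7.884
Arc 5: start y=0.000, vy=7.884 → t=1.577, apex=3.108, x_land=180.110, impact vy=-7.884
  bounce: vy ← 0.73·7.884 = 5.756
Arc 6: start y=0.000, vy=5.756 → t=1.151, apex=1.656, x_land=193.463, impact vy=-5.756
  bounce: vy ← 0.73·5.756 = 4.202

1 4.777 38.540 55.417
2 4.053 20.538 102.437
3 2.959 10.945 136.761
4 2.160 5.832 161.818
5 1.577 3.108 180.110
6 1.151 1.656 193.463
final: 193.463 4.202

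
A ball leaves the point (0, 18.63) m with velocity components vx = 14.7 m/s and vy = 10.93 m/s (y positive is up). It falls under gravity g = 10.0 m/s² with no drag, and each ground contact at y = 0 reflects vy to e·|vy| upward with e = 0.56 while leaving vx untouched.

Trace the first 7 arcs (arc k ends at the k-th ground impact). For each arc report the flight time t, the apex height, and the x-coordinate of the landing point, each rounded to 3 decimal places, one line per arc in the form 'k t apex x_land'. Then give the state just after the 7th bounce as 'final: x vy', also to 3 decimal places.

1 3.311 24.603 48.675
2 2.484 7.716 85.197
3 1.391 2.420 105.649
4 0.779 0.759 117.102
5 0.436 0.238 123.516
6 0.244 0.075 127.107
7 0.137 0.023 129.119
final: 129.119 0.383

Arc 1: start y=18.630, vy=10.930 → t=3.311, apex=24.603, x_land=48.675, impact vy=-22.183
  bounce: vy ← 0.56·22.183 = 12.422
Arc 2: start y=0.000, vy=12.422 → t=2.484, apex=7.716, x_land=85.197, impact vy=-12.422
  bounce: vy ← 0.56·12.422 = 6.956
Arc 3: start y=0.000, vy=6.956 → t=1.391, apex=2.420, x_land=105.649, impact vy=-6.956
  bounce: vy ← 0.56·6.956 = 3.896
Arc 4: start y=0.000, vy=3.896 → t=0.779, apex=0.759, x_land=117.102, impact vy=-3.896
  bounce: vy ← 0.56·3.896 = 2.182
Arc 5: start y=0.000, vy=2.182 → t=0.436, apex=0.238, x_land=123.516, impact vy=-2.182
  bounce: vy ← 0.56·2.182 = 1.222
Arc 6: start y=0.000, vy=1.222 → t=0.244, apex=0.075, x_land=127.107, impact vy=-1.222
  bounce: vy ← 0.56·1.222 = 0.684
Arc 7: start y=0.000, vy=0.684 → t=0.137, apex=0.023, x_land=129.119, impact vy=-0.684
  bounce: vy ← 0.56·0.684 = 0.383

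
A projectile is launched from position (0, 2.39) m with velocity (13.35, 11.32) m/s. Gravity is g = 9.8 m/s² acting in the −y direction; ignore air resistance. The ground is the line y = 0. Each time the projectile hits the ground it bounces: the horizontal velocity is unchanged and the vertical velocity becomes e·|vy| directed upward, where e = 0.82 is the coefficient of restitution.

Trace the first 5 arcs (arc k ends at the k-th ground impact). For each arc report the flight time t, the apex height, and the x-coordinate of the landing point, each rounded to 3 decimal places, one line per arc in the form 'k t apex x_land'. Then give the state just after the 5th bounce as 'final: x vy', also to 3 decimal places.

1 2.505 8.928 33.441
2 2.214 6.003 62.994
3 1.815 4.036 87.227
4 1.488 2.714 107.099
5 1.221 1.825 123.393
final: 123.393 4.904

Arc 1: start y=2.390, vy=11.320 → t=2.505, apex=8.928, x_land=33.441, impact vy=-13.228
  bounce: vy ← 0.82·13.228 = 10.847
Arc 2: start y=0.000, vy=10.847 → t=2.214, apex=6.003, x_land=62.994, impact vy=-10.847
  bounce: vy ← 0.82·10.847 = 8.895
Arc 3: start y=0.000, vy=8.895 → t=1.815, apex=4.036, x_land=87.227, impact vy=-8.895
  bounce: vy ← 0.82·8.895 = 7.294
Arc 4: start y=0.000, vy=7.294 → t=1.488, apex=2.714, x_land=107.099, impact vy=-7.294
  bounce: vy ← 0.82·7.294 = 5.981
Arc 5: start y=0.000, vy=5.981 → t=1.221, apex=1.825, x_land=123.393, impact vy=-5.981
  bounce: vy ← 0.82·5.981 = 4.904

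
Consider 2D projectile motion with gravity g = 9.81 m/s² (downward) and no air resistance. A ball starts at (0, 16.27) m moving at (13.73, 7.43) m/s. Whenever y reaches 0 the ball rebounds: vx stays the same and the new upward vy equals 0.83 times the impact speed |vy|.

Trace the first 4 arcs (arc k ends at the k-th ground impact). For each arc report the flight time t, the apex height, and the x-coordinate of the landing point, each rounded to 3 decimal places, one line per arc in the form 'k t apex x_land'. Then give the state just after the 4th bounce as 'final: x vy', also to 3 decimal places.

Arc 1: start y=16.270, vy=7.430 → t=2.730, apex=19.084, x_land=37.481, impact vy=-19.350
  bounce: vy ← 0.83·19.350 = 16.060
Arc 2: start y=0.000, vy=16.060 → t=3.274, apex=13.147, x_land=82.437, impact vy=-16.060
  bounce: vy ← 0.83·16.060 = 13.330
Arc 3: start y=0.000, vy=13.330 → t=2.718, apex=9.057, x_land=119.751, impact vy=-13.330
  bounce: vy ← 0.83·13.330 = 11.064
Arc 4: start y=0.000, vy=11.064 → t=2.256, apex=6.239, x_land=150.721, impact vy=-11.064
  bounce: vy ← 0.83·11.064 = 9.183

1 2.730 19.084 37.481
2 3.274 13.147 82.437
3 2.718 9.057 119.751
4 2.256 6.239 150.721
final: 150.721 9.183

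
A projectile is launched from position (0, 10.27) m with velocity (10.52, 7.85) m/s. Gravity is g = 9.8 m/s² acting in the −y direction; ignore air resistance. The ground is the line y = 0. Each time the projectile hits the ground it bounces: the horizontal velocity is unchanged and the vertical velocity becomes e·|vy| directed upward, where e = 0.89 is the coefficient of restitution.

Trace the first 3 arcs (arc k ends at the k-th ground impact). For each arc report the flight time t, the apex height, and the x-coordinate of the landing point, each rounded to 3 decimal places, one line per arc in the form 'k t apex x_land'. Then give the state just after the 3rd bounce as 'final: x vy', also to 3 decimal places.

1 2.456 13.414 25.833
2 2.945 10.625 56.815
3 2.621 8.416 84.390
final: 84.390 11.431

Arc 1: start y=10.270, vy=7.850 → t=2.456, apex=13.414, x_land=25.833, impact vy=-16.215
  bounce: vy ← 0.89·16.215 = 14.431
Arc 2: start y=0.000, vy=14.431 → t=2.945, apex=10.625, x_land=56.815, impact vy=-14.431
  bounce: vy ← 0.89·14.431 = 12.844
Arc 3: start y=0.000, vy=12.844 → t=2.621, apex=8.416, x_land=84.390, impact vy=-12.844
  bounce: vy ← 0.89·12.844 = 11.431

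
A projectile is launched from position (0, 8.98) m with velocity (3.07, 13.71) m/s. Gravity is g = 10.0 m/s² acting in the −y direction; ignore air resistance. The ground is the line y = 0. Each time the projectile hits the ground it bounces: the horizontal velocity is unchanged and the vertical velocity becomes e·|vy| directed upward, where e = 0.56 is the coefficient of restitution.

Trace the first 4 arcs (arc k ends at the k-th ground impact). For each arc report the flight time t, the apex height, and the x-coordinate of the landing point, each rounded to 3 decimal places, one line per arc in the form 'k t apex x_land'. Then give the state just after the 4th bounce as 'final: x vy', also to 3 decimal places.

Arc 1: start y=8.980, vy=13.710 → t=3.288, apex=18.378, x_land=10.095, impact vy=-19.172
  bounce: vy ← 0.56·19.172 = 10.736
Arc 2: start y=0.000, vy=10.736 → t=2.147, apex=5.763, x_land=16.687, impact vy=-10.736
  bounce: vy ← 0.56·10.736 = 6.012
Arc 3: start y=0.000, vy=6.012 → t=1.202, apex=1.807, x_land=20.378, impact vy=-6.012
  bounce: vy ← 0.56·6.012 = 3.367
Arc 4: start y=0.000, vy=3.367 → t=0.673, apex=0.567, x_land=22.446, impact vy=-3.367
  bounce: vy ← 0.56·3.367 = 1.885

1 3.288 18.378 10.095
2 2.147 5.763 16.687
3 1.202 1.807 20.378
4 0.673 0.567 22.446
final: 22.446 1.885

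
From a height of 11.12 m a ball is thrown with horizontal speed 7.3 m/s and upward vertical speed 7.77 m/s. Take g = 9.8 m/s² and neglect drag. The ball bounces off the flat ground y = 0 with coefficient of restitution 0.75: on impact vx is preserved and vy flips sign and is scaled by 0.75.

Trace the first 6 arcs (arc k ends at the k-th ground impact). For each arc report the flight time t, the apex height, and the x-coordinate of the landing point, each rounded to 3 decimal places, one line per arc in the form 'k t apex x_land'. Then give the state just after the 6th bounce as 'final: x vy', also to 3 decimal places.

1 2.495 14.200 18.215
2 2.554 7.988 36.856
3 1.915 4.493 50.836
4 1.436 2.527 61.322
5 1.077 1.422 69.186
6 0.808 0.800 75.084
final: 75.084 2.969

Arc 1: start y=11.120, vy=7.770 → t=2.495, apex=14.200, x_land=18.215, impact vy=-16.683
  bounce: vy ← 0.75·16.683 = 12.512
Arc 2: start y=0.000, vy=12.512 → t=2.554, apex=7.988, x_land=36.856, impact vy=-12.512
  bounce: vy ← 0.75·12.512 = 9.384
Arc 3: start y=0.000, vy=9.384 → t=1.915, apex=4.493, x_land=50.836, impact vy=-9.384
  bounce: vy ← 0.75·9.384 = 7.038
Arc 4: start y=0.000, vy=7.038 → t=1.436, apex=2.527, x_land=61.322, impact vy=-7.038
  bounce: vy ← 0.75·7.038 = 5.279
Arc 5: start y=0.000, vy=5.279 → t=1.077, apex=1.422, x_land=69.186, impact vy=-5.279
  bounce: vy ← 0.75·5.279 = 3.959
Arc 6: start y=0.000, vy=3.959 → t=0.808, apex=0.800, x_land=75.084, impact vy=-3.959
  bounce: vy ← 0.75·3.959 = 2.969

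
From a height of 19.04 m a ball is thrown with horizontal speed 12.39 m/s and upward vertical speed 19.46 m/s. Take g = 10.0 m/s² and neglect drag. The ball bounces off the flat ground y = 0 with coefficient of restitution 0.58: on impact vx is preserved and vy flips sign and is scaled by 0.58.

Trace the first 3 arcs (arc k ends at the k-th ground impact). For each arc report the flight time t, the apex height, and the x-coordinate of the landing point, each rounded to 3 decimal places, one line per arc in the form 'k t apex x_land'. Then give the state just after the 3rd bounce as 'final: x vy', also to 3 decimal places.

1 4.702 37.975 58.256
2 3.197 12.775 97.865
3 1.854 4.297 120.838
final: 120.838 5.377

Arc 1: start y=19.040, vy=19.460 → t=4.702, apex=37.975, x_land=58.256, impact vy=-27.559
  bounce: vy ← 0.58·27.559 = 15.984
Arc 2: start y=0.000, vy=15.984 → t=3.197, apex=12.775, x_land=97.865, impact vy=-15.984
  bounce: vy ← 0.58·15.984 = 9.271
Arc 3: start y=0.000, vy=9.271 → t=1.854, apex=4.297, x_land=120.838, impact vy=-9.271
  bounce: vy ← 0.58·9.271 = 5.377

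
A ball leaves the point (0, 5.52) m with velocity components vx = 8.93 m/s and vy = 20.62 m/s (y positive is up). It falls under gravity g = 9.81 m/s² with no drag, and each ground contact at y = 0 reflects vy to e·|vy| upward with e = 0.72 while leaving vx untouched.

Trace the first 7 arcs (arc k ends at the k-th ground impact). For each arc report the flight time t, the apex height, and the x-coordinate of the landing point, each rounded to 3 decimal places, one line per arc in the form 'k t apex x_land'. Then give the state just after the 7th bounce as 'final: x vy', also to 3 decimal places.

Arc 1: start y=5.520, vy=20.620 → t=4.456, apex=27.191, x_land=39.796, impact vy=-23.097
  bounce: vy ← 0.72·23.097 = 16.630
Arc 2: start y=0.000, vy=16.630 → t=3.390, apex=14.096, x_land=70.072, impact vy=-16.630
  bounce: vy ← 0.72·16.630 = 11.974
Arc 3: start y=0.000, vy=11.974 → t=2.441, apex=7.307, x_land=91.871, impact vy=-11.974
  bounce: vy ← 0.72·11.974 = 8.621
Arc 4: start y=0.000, vy=8.621 → t=1.758, apex=3.788, x_land=107.567, impact vy=-8.621
  bounce: vy ← 0.72·8.621 = 6.207
Arc 5: start y=0.000, vy=6.207 → t=1.265, apex=1.964, x_land=118.867, impact vy=-6.207
  bounce: vy ← 0.72·6.207 = 4.469
Arc 6: start y=0.000, vy=4.469 → t=0.911, apex=1.018, x_land=127.004, impact vy=-4.469
  bounce: vy ← 0.72·4.469 = 3.218
Arc 7: start y=0.000, vy=3.218 → t=0.656, apex=0.528, x_land=132.862, impact vy=-3.218
  bounce: vy ← 0.72·3.218 = 2.317

1 4.456 27.191 39.796
2 3.390 14.096 70.072
3 2.441 7.307 91.871
4 1.758 3.788 107.567
5 1.265 1.964 118.867
6 0.911 1.018 127.004
7 0.656 0.528 132.862
final: 132.862 2.317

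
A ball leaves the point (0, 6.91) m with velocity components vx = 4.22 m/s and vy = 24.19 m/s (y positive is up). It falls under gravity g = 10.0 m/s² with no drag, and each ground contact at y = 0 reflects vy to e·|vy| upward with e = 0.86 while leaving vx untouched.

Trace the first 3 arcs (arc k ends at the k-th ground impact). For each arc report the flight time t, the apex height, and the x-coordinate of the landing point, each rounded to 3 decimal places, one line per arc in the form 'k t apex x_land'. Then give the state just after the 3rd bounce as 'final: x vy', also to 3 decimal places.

Arc 1: start y=6.910, vy=24.190 → t=5.109, apex=36.168, x_land=21.558, impact vy=-26.895
  bounce: vy ← 0.86·26.895 = 23.130
Arc 2: start y=0.000, vy=23.130 → t=4.626, apex=26.750, x_land=41.080, impact vy=-23.130
  bounce: vy ← 0.86·23.130 = 19.892
Arc 3: start y=0.000, vy=19.892 → t=3.978, apex=19.784, x_land=57.868, impact vy=-19.892
  bounce: vy ← 0.86·19.892 = 17.107

1 5.109 36.168 21.558
2 4.626 26.750 41.080
3 3.978 19.784 57.868
final: 57.868 17.107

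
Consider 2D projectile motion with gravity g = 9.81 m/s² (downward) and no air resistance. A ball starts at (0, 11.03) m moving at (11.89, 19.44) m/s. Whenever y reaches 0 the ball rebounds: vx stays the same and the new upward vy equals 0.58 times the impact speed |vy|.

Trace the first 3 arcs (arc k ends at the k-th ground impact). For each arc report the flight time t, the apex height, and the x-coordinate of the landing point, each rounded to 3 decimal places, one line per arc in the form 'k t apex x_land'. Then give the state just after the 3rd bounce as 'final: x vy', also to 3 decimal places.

Arc 1: start y=11.030, vy=19.440 → t=4.467, apex=30.292, x_land=53.110, impact vy=-24.379
  bounce: vy ← 0.58·24.379 = 14.140
Arc 2: start y=0.000, vy=14.140 → t=2.883, apex=10.190, x_land=87.385, impact vy=-14.140
  bounce: vy ← 0.58·14.140 = 8.201
Arc 3: start y=0.000, vy=8.201 → t=1.672, apex=3.428, x_land=107.265, impact vy=-8.201
  bounce: vy ← 0.58·8.201 = 4.757

1 4.467 30.292 53.110
2 2.883 10.190 87.385
3 1.672 3.428 107.265
final: 107.265 4.757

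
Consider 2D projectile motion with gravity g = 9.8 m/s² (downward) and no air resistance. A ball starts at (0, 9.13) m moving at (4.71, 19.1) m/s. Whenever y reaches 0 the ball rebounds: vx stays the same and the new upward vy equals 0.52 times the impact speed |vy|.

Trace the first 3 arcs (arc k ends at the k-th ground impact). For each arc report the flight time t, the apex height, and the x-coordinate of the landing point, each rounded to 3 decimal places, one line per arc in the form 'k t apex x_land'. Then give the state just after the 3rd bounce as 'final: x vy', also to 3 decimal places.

1 4.328 27.743 20.387
2 2.475 7.502 32.042
3 1.287 2.028 38.103
final: 38.103 3.279

Arc 1: start y=9.130, vy=19.100 → t=4.328, apex=27.743, x_land=20.387, impact vy=-23.319
  bounce: vy ← 0.52·23.319 = 12.126
Arc 2: start y=0.000, vy=12.126 → t=2.475, apex=7.502, x_land=32.042, impact vy=-12.126
  bounce: vy ← 0.52·12.126 = 6.305
Arc 3: start y=0.000, vy=6.305 → t=1.287, apex=2.028, x_land=38.103, impact vy=-6.305
  bounce: vy ← 0.52·6.305 = 3.279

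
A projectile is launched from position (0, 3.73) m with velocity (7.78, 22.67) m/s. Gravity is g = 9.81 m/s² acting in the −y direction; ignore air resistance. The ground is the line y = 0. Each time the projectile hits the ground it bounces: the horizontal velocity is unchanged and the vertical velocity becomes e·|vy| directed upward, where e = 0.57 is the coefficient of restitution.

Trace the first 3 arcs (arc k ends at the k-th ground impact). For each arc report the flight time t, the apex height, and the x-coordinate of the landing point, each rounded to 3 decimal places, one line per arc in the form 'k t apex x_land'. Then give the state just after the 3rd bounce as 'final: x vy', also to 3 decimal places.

Arc 1: start y=3.730, vy=22.670 → t=4.781, apex=29.924, x_land=37.195, impact vy=-24.230
  bounce: vy ← 0.57·24.230 = 13.811
Arc 2: start y=0.000, vy=13.811 → t=2.816, apex=9.722, x_land=59.102, impact vy=-13.811
  bounce: vy ← 0.57·13.811 = 7.872
Arc 3: start y=0.000, vy=7.872 → t=1.605, apex=3.159, x_land=71.589, impact vy=-7.872
  bounce: vy ← 0.57·7.872 = 4.487

1 4.781 29.924 37.195
2 2.816 9.722 59.102
3 1.605 3.159 71.589
final: 71.589 4.487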